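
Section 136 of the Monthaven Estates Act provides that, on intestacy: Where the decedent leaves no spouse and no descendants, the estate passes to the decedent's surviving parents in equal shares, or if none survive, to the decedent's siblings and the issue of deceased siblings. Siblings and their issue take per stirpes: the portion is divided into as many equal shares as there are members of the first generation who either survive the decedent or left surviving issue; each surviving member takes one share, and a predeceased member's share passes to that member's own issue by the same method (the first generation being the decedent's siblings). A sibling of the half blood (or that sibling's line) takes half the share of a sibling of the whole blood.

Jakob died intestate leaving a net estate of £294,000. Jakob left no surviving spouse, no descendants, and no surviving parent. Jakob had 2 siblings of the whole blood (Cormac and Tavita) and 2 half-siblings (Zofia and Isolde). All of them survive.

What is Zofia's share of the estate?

Zofia receives £49,000.

The entire £294,000 passes to the siblings and their issue.
Counting each half-blood sibling's line as half a unit, there are 3 units in £294,000, so one unit is £98,000. Whole-blood lines (Cormac and Tavita) take £98,000 each; half-blood lines (Zofia and Isolde) take £49,000 each.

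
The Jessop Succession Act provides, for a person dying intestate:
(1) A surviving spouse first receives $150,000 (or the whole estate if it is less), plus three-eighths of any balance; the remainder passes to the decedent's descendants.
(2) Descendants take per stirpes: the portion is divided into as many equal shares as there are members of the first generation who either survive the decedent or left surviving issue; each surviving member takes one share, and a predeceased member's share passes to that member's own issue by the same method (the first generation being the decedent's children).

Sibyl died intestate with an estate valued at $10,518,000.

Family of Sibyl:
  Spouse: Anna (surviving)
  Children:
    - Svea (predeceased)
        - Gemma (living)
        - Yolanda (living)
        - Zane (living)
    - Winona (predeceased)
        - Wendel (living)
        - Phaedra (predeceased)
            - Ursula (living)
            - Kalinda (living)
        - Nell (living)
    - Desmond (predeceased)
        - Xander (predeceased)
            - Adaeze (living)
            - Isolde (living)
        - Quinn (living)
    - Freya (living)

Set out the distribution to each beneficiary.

Anna: $4,038,000; Gemma: $540,000; Yolanda: $540,000; Zane: $540,000; Wendel: $540,000; Ursula: $270,000; Kalinda: $270,000; Nell: $540,000; Adaeze: $405,000; Isolde: $405,000; Quinn: $810,000; Freya: $1,620,000

Anna first takes $150,000, leaving a balance of $10,368,000. Anna then takes three-eighths of the balance ($3,888,000), for a total of $4,038,000. The remaining $6,480,000 passes to the descendants.
The descendants' portion ($6,480,000) is divided into 4 shares of $1,620,000: Freya takes $1,620,000; Svea's $1,620,000 share passes to Svea's issue; Winona's $1,620,000 share passes to Winona's issue; Desmond's $1,620,000 share passes to Desmond's issue.
Svea's share ($1,620,000) is divided into 3 shares of $540,000: Gemma, Yolanda, and Zane each take $540,000.
Winona's share ($1,620,000) is divided into 3 shares of $540,000: Wendel and Nell each take $540,000; Phaedra's $540,000 share passes to Phaedra's issue.
Phaedra's share ($540,000) is divided into 2 shares of $270,000: Ursula and Kalinda each take $270,000.
Desmond's share ($1,620,000) is divided into 2 shares of $810,000: Quinn takes $810,000; Xander's $810,000 share passes to Xander's issue.
Xander's share ($810,000) is divided into 2 shares of $405,000: Adaeze and Isolde each take $405,000.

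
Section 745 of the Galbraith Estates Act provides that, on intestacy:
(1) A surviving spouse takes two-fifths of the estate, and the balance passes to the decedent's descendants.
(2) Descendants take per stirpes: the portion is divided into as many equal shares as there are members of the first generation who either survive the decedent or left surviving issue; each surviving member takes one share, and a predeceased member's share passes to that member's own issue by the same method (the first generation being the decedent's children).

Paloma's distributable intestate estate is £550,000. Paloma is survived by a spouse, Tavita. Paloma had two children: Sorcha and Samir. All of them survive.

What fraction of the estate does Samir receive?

Tavita takes two-fifths of £550,000 = £220,000. The remaining £330,000 passes to the descendants.
The descendants' portion (£330,000) is divided into 2 shares of £165,000: Sorcha and Samir each take £165,000.

Samir receives 3/10 of the estate.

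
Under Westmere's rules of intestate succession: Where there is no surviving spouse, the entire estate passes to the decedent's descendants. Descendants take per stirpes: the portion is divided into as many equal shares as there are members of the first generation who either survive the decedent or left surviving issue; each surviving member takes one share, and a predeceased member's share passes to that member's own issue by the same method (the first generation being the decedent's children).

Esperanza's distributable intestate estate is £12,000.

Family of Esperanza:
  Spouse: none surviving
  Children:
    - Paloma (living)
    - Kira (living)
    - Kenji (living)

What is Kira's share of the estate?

Kira receives £4,000.

The entire £12,000 passes to the descendants.
That amount (£12,000) is divided into 3 shares of £4,000: Paloma, Kira, and Kenji each take £4,000.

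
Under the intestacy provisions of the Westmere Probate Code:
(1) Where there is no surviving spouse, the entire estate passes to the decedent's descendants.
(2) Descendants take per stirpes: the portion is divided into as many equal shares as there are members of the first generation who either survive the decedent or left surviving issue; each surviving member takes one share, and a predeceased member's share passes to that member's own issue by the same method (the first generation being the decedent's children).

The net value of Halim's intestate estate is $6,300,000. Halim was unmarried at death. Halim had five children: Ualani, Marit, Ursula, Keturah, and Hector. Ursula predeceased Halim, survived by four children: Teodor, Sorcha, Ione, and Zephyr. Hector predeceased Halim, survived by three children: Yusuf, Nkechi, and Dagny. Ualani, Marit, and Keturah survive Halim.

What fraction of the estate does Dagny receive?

The entire $6,300,000 passes to the descendants.
That amount ($6,300,000) is divided into 5 shares of $1,260,000: Ualani, Marit, and Keturah each take $1,260,000; Ursula's $1,260,000 share passes to Ursula's issue; Hector's $1,260,000 share passes to Hector's issue.
Ursula's share ($1,260,000) is divided into 4 shares of $315,000: Teodor, Sorcha, Ione, and Zephyr each take $315,000.
Hector's share ($1,260,000) is divided into 3 shares of $420,000: Yusuf, Nkechi, and Dagny each take $420,000.

Dagny receives 1/15 of the estate.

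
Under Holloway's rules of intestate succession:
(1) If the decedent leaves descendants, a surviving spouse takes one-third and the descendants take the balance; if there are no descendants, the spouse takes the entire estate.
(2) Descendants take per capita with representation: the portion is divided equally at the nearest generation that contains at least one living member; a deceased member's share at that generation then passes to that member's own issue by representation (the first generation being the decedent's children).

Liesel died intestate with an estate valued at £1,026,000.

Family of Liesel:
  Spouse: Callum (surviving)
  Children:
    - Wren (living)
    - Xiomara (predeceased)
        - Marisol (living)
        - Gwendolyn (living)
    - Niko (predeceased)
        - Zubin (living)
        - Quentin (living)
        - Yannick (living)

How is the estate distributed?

Callum: £342,000; Wren: £228,000; Marisol: £114,000; Gwendolyn: £114,000; Zubin: £76,000; Quentin: £76,000; Yannick: £76,000

Callum takes one-third of £1,026,000 = £342,000. The remaining £684,000 passes to the descendants.
The descendants' portion (£684,000) is divided into 3 shares of £228,000: Wren takes £228,000; Xiomara's £228,000 share passes to Xiomara's issue; Niko's £228,000 share passes to Niko's issue.
Xiomara's share (£228,000) is divided into 2 shares of £114,000: Marisol and Gwendolyn each take £114,000.
Niko's share (£228,000) is divided into 3 shares of £76,000: Zubin, Quentin, and Yannick each take £76,000.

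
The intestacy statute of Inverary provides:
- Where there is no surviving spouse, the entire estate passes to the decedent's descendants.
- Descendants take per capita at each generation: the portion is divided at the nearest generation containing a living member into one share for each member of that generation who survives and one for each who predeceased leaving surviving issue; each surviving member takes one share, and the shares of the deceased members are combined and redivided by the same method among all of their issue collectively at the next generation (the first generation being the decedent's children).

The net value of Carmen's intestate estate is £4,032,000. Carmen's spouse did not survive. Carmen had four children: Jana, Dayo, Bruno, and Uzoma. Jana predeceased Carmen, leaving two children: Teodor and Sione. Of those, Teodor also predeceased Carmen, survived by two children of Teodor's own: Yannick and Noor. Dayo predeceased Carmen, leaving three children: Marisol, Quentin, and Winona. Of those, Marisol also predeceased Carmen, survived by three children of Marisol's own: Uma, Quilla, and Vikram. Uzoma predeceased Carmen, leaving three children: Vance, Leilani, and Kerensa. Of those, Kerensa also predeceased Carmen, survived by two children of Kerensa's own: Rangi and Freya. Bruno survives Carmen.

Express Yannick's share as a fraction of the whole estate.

The entire £4,032,000 passes to the descendants.
That amount (£4,032,000) is divided at the children's generation into 4 shares of £1,008,000. Bruno takes £1,008,000. The 3 shares of the deceased (Jana, Dayo, and Uzoma) are combined into a pool of £3,024,000.
That pool (£3,024,000) is divided at the grandchildren's generation into 8 shares of £378,000. Sione, Quentin, Winona, Vance, and Leilani each take £378,000. The 3 shares of the deceased (Teodor, Marisol, and Kerensa) are combined into a pool of £1,134,000.
That pool (£1,134,000) is divided at the great-grandchildren's generation equally among Yannick, Noor, Uma, Quilla, Vikram, Rangi, and Freya: £162,000 each.

Yannick receives 9/224 of the estate.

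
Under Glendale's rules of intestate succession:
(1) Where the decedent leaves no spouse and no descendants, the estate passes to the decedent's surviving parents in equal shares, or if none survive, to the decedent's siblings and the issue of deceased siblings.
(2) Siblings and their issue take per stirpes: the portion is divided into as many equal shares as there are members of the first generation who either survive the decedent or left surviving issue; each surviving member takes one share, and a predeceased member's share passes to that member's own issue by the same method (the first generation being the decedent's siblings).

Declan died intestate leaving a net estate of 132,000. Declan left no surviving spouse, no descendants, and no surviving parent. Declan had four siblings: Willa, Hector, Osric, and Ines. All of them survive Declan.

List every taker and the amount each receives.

The entire 132,000 passes to the siblings and their issue.
That amount (132,000) is divided into 4 shares of 33,000: Willa, Hector, Osric, and Ines each take 33,000.

Willa: 33,000; Hector: 33,000; Osric: 33,000; Ines: 33,000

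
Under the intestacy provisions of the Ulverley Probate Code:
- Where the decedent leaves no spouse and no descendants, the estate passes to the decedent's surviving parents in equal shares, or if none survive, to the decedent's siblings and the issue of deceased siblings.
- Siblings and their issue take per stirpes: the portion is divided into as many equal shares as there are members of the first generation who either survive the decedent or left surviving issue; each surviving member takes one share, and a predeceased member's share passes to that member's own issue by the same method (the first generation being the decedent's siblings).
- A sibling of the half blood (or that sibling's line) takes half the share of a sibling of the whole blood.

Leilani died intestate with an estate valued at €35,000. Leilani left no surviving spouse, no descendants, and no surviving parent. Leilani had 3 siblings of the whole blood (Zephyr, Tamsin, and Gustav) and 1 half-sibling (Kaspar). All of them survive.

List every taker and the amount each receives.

The entire €35,000 passes to the siblings and their issue.
Counting each half-blood sibling's line as half a unit, there are 7/2 units in €35,000, so one unit is €10,000. Whole-blood lines (Zephyr, Tamsin, and Gustav) take €10,000 each; half-blood lines (Kaspar) take €5,000 each.

Kaspar: €5,000; Zephyr: €10,000; Tamsin: €10,000; Gustav: €10,000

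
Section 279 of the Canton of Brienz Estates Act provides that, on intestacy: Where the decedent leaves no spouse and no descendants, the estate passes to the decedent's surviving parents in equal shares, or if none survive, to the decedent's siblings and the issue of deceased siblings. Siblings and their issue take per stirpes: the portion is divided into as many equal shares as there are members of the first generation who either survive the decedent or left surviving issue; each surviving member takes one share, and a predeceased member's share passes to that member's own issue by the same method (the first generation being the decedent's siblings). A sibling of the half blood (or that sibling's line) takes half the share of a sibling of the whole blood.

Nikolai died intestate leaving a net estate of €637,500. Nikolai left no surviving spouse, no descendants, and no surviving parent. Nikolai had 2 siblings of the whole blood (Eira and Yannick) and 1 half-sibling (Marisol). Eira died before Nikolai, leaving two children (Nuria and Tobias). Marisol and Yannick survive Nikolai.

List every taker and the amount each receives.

Marisol: €127,500; Nuria: €127,500; Tobias: €127,500; Yannick: €255,000

The entire €637,500 passes to the siblings and their issue.
Counting each half-blood sibling's line as half a unit, there are 5/2 units in €637,500, so one unit is €255,000. Whole-blood lines (Eira and Yannick) take €255,000 each; half-blood lines (Marisol) take €127,500 each.
Eira's share (€255,000) is divided into 2 shares of €127,500: Nuria and Tobias each take €127,500.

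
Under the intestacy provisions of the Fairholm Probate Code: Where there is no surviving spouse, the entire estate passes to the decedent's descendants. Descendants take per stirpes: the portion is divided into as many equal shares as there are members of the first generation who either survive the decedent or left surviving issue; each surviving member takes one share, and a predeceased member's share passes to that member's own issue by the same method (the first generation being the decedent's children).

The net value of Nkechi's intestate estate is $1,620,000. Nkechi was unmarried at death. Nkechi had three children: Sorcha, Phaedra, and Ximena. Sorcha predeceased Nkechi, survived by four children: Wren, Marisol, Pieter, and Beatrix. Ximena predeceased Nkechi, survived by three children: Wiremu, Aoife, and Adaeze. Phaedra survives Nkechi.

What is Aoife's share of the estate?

Aoife receives $180,000.

The entire $1,620,000 passes to the descendants.
That amount ($1,620,000) is divided into 3 shares of $540,000: Phaedra takes $540,000; Sorcha's $540,000 share passes to Sorcha's issue; Ximena's $540,000 share passes to Ximena's issue.
Sorcha's share ($540,000) is divided into 4 shares of $135,000: Wren, Marisol, Pieter, and Beatrix each take $135,000.
Ximena's share ($540,000) is divided into 3 shares of $180,000: Wiremu, Aoife, and Adaeze each take $180,000.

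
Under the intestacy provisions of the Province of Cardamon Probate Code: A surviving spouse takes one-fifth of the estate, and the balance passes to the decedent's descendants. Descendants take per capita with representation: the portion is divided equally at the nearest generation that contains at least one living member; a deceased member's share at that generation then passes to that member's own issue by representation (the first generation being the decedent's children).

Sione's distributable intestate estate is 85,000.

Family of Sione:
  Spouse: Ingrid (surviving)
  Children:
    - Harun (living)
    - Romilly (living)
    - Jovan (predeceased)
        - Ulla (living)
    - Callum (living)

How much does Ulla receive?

Ulla receives 17,000.

Ingrid takes one-fifth of 85,000 = 17,000. The remaining 68,000 passes to the descendants.
The descendants' portion (68,000) is divided into 4 shares of 17,000: Harun, Romilly, and Callum each take 17,000; Jovan's 17,000 share passes to Jovan's issue.
Jovan's share (17,000) passes entirely to Ulla.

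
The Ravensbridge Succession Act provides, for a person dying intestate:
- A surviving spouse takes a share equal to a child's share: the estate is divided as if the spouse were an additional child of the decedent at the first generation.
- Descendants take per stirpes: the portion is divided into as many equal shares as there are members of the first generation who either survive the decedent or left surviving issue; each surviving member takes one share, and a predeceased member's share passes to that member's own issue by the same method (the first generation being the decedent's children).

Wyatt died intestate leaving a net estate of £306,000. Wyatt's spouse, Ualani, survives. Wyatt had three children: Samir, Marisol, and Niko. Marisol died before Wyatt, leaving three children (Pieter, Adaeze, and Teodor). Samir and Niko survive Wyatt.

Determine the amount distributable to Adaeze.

The spouse counts as an additional share at the children's level, so there are 4 primary shares of £76,500. Ualani takes one such share (£76,500).
The children's combined portion (£229,500) is divided into 3 shares of £76,500: Samir and Niko each take £76,500; Marisol's £76,500 share passes to Marisol's issue.
Marisol's share (£76,500) is divided into 3 shares of £25,500: Pieter, Adaeze, and Teodor each take £25,500.

Adaeze receives £25,500.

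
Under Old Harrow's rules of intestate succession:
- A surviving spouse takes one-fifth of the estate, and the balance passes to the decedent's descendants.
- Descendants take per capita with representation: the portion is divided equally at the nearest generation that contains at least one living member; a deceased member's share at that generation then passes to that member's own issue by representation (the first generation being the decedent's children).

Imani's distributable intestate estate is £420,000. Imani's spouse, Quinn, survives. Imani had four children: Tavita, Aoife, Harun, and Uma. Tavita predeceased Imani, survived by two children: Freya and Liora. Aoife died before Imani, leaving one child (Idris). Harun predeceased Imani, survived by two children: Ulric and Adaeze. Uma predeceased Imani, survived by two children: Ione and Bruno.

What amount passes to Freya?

Quinn takes one-fifth of £420,000 = £84,000. The remaining £336,000 passes to the descendants.
No child survives, so the initial division is made at the grandchildren's generation.
The descendants' portion (£336,000) is divided into 7 shares of £48,000: Freya, Liora, Idris, Ulric, Adaeze, Ione, and Bruno each take £48,000.

Freya receives £48,000.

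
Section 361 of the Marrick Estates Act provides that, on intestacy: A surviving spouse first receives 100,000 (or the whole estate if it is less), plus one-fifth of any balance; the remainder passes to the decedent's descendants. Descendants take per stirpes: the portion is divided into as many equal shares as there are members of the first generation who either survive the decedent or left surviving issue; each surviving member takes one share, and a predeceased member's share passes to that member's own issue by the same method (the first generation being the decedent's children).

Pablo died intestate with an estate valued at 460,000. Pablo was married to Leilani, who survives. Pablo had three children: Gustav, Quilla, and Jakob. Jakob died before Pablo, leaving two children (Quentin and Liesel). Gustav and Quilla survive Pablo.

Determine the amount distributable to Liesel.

Leilani first takes 100,000, leaving a balance of 360,000. Leilani then takes one-fifth of the balance (72,000), for a total of 172,000. The remaining 288,000 passes to the descendants.
The descendants' portion (288,000) is divided into 3 shares of 96,000: Gustav and Quilla each take 96,000; Jakob's 96,000 share passes to Jakob's issue.
Jakob's share (96,000) is divided into 2 shares of 48,000: Quentin and Liesel each take 48,000.

Liesel receives 48,000.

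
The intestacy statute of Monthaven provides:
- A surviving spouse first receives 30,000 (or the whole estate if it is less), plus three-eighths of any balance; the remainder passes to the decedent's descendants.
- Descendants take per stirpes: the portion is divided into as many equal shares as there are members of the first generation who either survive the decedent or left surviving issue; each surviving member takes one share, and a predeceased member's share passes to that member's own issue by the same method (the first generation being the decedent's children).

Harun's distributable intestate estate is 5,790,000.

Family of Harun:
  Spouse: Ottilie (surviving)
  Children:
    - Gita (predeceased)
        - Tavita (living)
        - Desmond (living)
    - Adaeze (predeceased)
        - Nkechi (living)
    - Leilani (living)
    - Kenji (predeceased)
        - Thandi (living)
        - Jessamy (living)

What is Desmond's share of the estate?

Ottilie first takes 30,000, leaving a balance of 5,760,000. Ottilie then takes three-eighths of the balance (2,160,000), for a total of 2,190,000. The remaining 3,600,000 passes to the descendants.
The descendants' portion (3,600,000) is divided into 4 shares of 900,000: Leilani takes 900,000; Gita's 900,000 share passes to Gita's issue; Adaeze's 900,000 share passes to Adaeze's issue; Kenji's 900,000 share passes to Kenji's issue.
Gita's share (900,000) is divided into 2 shares of 450,000: Tavita and Desmond each take 450,000.
Adaeze's share (900,000) passes entirely to Nkechi.
Kenji's share (900,000) is divided into 2 shares of 450,000: Thandi and Jessamy each take 450,000.

Desmond receives 450,000.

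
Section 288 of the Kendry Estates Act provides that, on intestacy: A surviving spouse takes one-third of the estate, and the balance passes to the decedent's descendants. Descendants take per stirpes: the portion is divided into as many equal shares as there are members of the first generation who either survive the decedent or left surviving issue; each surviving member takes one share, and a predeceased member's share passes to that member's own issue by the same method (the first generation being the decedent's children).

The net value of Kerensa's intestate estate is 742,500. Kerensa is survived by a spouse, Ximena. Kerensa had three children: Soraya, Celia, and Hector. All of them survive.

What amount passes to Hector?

Hector receives 165,000.

Ximena takes one-third of 742,500 = 247,500. The remaining 495,000 passes to the descendants.
The descendants' portion (495,000) is divided into 3 shares of 165,000: Soraya, Celia, and Hector each take 165,000.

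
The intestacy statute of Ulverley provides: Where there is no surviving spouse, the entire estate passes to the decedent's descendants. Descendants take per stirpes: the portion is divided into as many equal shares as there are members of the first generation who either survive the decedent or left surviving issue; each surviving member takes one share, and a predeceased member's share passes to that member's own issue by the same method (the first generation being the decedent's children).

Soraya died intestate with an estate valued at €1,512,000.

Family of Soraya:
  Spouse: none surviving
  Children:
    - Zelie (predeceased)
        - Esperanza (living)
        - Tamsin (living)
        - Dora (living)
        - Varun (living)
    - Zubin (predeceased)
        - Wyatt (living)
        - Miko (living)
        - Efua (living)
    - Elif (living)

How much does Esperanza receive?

The entire €1,512,000 passes to the descendants.
That amount (€1,512,000) is divided into 3 shares of €504,000: Elif takes €504,000; Zelie's €504,000 share passes to Zelie's issue; Zubin's €504,000 share passes to Zubin's issue.
Zelie's share (€504,000) is divided into 4 shares of €126,000: Esperanza, Tamsin, Dora, and Varun each take €126,000.
Zubin's share (€504,000) is divided into 3 shares of €168,000: Wyatt, Miko, and Efua each take €168,000.

Esperanza receives €126,000.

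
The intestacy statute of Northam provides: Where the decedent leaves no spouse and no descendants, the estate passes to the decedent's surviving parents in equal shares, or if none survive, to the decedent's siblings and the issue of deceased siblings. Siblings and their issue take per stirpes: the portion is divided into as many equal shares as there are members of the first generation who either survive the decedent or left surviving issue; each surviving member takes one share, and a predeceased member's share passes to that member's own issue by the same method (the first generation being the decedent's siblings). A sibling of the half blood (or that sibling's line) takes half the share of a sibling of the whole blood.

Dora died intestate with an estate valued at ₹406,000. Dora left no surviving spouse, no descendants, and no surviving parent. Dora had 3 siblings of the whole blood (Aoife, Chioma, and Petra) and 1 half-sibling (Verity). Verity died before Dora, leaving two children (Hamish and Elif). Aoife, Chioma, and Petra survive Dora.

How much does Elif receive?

Elif receives ₹29,000.

The entire ₹406,000 passes to the siblings and their issue.
Counting each half-blood sibling's line as half a unit, there are 7/2 units in ₹406,000, so one unit is ₹116,000. Whole-blood lines (Aoife, Chioma, and Petra) take ₹116,000 each; half-blood lines (Verity) take ₹58,000 each.
Verity's share (₹58,000) is divided into 2 shares of ₹29,000: Hamish and Elif each take ₹29,000.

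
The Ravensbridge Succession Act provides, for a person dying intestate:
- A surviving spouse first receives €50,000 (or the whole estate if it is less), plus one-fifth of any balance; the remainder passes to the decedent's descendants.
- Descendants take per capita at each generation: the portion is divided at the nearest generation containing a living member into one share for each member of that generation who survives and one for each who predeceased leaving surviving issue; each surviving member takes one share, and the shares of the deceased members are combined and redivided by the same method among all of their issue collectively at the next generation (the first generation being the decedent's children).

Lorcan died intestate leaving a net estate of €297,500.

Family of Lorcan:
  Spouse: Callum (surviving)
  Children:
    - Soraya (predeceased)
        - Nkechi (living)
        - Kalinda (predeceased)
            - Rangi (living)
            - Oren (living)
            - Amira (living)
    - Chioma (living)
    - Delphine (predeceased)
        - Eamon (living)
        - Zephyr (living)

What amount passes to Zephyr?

Callum first takes €50,000, leaving a balance of €247,500. Callum then takes one-fifth of the balance (€49,500), for a total of €99,500. The remaining €198,000 passes to the descendants.
The descendants' portion (€198,000) is divided at the children's generation into 3 shares of €66,000. Chioma takes €66,000. The 2 shares of the deceased (Soraya and Delphine) are combined into a pool of €132,000.
That pool (€132,000) is divided at the grandchildren's generation into 4 shares of €33,000. Nkechi, Eamon, and Zephyr each take €33,000. The remaining share for the deceased Kalinda (€33,000) is carried to the next generation.
That pool (€33,000) is divided at the great-grandchildren's generation equally among Rangi, Oren, and Amira: €11,000 each.

Zephyr receives €33,000.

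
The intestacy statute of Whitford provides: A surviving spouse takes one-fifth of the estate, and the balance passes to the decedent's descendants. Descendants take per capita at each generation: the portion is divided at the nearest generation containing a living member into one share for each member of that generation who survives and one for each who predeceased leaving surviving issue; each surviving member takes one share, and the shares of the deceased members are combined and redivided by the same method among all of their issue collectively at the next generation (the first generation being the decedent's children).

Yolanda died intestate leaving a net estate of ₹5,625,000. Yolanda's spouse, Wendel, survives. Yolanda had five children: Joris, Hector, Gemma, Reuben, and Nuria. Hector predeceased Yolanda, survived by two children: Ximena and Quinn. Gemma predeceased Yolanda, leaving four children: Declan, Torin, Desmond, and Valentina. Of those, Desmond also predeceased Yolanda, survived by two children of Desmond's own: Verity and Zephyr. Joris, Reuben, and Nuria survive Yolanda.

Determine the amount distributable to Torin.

Wendel takes one-fifth of ₹5,625,000 = ₹1,125,000. The remaining ₹4,500,000 passes to the descendants.
The descendants' portion (₹4,500,000) is divided at the children's generation into 5 shares of ₹900,000. Joris, Reuben, and Nuria each take ₹900,000. The 2 shares of the deceased (Hector and Gemma) are combined into a pool of ₹1,800,000.
That pool (₹1,800,000) is divided at the grandchildren's generation into 6 shares of ₹300,000. Ximena, Quinn, Declan, Torin, and Valentina each take ₹300,000. The remaining share for the deceased Desmond (₹300,000) is carried to the next generation.
That pool (₹300,000) is divided at the great-grandchildren's generation equally among Verity and Zephyr: ₹150,000 each.

Torin receives ₹300,000.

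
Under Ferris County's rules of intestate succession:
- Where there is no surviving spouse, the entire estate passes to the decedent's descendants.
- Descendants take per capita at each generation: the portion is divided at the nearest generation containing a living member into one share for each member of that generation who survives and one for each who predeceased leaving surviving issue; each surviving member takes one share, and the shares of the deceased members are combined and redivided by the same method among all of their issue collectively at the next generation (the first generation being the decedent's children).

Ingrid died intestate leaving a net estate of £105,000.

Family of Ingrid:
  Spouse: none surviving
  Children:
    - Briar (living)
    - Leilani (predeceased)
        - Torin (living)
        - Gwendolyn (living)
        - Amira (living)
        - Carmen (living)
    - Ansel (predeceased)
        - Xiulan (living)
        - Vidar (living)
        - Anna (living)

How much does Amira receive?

Amira receives £10,000.

The entire £105,000 passes to the descendants.
That amount (£105,000) is divided at the children's generation into 3 shares of £35,000. Briar takes £35,000. The 2 shares of the deceased (Leilani and Ansel) are combined into a pool of £70,000.
That pool (£70,000) is divided at the grandchildren's generation equally among Torin, Gwendolyn, Amira, Carmen, Xiulan, Vidar, and Anna: £10,000 each.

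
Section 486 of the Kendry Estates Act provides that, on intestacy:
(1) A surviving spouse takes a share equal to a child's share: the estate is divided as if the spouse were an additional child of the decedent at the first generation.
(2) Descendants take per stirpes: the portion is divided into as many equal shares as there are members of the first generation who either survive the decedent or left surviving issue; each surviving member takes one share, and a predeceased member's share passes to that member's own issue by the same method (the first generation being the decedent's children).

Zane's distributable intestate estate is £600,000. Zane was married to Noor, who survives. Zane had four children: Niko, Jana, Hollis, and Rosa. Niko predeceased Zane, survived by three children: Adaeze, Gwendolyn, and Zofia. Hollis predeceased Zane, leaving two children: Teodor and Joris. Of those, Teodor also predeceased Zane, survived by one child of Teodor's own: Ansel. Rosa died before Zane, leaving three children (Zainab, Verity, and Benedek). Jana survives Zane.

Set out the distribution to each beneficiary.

Noor: £120,000; Adaeze: £40,000; Gwendolyn: £40,000; Zofia: £40,000; Jana: £120,000; Ansel: £60,000; Joris: £60,000; Zainab: £40,000; Verity: £40,000; Benedek: £40,000

The spouse counts as an additional share at the children's level, so there are 5 primary shares of £120,000. Noor takes one such share (£120,000).
The children's combined portion (£480,000) is divided into 4 shares of £120,000: Jana takes £120,000; Niko's £120,000 share passes to Niko's issue; Hollis's £120,000 share passes to Hollis's issue; Rosa's £120,000 share passes to Rosa's issue.
Niko's share (£120,000) is divided into 3 shares of £40,000: Adaeze, Gwendolyn, and Zofia each take £40,000.
Hollis's share (£120,000) is divided into 2 shares of £60,000: Joris takes £60,000; Teodor's £60,000 share passes to Teodor's issue.
Teodor's share (£60,000) passes entirely to Ansel.
Rosa's share (£120,000) is divided into 3 shares of £40,000: Zainab, Verity, and Benedek each take £40,000.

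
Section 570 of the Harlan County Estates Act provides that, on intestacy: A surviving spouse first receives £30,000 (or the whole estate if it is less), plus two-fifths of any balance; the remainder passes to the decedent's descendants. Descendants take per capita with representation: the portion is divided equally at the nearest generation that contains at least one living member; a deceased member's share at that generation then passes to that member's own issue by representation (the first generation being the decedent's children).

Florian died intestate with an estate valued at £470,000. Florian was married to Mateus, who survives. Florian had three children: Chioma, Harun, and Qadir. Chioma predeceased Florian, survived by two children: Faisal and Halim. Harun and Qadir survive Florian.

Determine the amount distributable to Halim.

Mateus first takes £30,000, leaving a balance of £440,000. Mateus then takes two-fifths of the balance (£176,000), for a total of £206,000. The remaining £264,000 passes to the descendants.
The descendants' portion (£264,000) is divided into 3 shares of £88,000: Harun and Qadir each take £88,000; Chioma's £88,000 share passes to Chioma's issue.
Chioma's share (£88,000) is divided into 2 shares of £44,000: Faisal and Halim each take £44,000.

Halim receives £44,000.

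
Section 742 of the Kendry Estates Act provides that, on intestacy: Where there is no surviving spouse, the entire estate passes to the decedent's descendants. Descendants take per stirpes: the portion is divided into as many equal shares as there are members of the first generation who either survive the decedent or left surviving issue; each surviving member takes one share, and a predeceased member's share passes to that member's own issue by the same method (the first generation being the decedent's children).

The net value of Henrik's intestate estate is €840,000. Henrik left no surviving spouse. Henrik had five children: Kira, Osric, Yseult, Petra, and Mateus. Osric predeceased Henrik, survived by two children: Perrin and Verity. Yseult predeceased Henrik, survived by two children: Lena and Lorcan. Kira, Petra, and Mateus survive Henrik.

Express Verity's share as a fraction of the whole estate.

The entire €840,000 passes to the descendants.
That amount (€840,000) is divided into 5 shares of €168,000: Kira, Petra, and Mateus each take €168,000; Osric's €168,000 share passes to Osric's issue; Yseult's €168,000 share passes to Yseult's issue.
Osric's share (€168,000) is divided into 2 shares of €84,000: Perrin and Verity each take €84,000.
Yseult's share (€168,000) is divided into 2 shares of €84,000: Lena and Lorcan each take €84,000.

Verity receives 1/10 of the estate.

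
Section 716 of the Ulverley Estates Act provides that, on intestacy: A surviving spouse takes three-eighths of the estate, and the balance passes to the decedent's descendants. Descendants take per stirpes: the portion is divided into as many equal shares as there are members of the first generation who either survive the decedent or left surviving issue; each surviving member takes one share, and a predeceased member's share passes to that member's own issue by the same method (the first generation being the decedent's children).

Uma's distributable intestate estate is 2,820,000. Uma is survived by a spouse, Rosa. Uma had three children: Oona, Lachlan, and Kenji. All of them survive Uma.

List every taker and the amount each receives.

Rosa: 1,057,500; Oona: 587,500; Lachlan: 587,500; Kenji: 587,500

Rosa takes three-eighths of 2,820,000 = 1,057,500. The remaining 1,762,500 passes to the descendants.
The descendants' portion (1,762,500) is divided into 3 shares of 587,500: Oona, Lachlan, and Kenji each take 587,500.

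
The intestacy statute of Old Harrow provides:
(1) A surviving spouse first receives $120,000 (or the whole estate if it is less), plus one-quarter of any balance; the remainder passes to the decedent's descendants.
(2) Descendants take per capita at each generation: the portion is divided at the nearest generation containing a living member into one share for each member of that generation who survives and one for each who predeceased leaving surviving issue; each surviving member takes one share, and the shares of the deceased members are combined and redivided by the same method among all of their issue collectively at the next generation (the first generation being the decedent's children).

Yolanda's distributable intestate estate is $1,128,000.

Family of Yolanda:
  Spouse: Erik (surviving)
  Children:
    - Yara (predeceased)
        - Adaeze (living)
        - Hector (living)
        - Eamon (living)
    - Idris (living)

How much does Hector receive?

Erik first takes $120,000, leaving a balance of $1,008,000. Erik then takes one-quarter of the balance ($252,000), for a total of $372,000. The remaining $756,000 passes to the descendants.
The descendants' portion ($756,000) is divided at the children's generation into 2 shares of $378,000. Idris takes $378,000. The remaining share for the deceased Yara ($378,000) is carried to the next generation.
That pool ($378,000) is divided at the grandchildren's generation equally among Adaeze, Hector, and Eamon: $126,000 each.

Hector receives $126,000.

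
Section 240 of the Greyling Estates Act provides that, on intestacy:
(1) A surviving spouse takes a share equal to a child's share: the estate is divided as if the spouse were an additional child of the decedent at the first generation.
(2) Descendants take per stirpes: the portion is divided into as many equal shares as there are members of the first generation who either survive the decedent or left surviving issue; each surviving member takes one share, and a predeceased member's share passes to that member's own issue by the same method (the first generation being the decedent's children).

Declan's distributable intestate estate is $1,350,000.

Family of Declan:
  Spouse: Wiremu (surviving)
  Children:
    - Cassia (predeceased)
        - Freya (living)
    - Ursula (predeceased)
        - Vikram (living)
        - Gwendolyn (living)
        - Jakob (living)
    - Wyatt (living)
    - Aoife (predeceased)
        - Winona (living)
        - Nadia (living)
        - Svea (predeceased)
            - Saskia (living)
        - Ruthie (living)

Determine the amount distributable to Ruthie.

Ruthie receives $67,500.

The spouse counts as an additional share at the children's level, so there are 5 primary shares of $270,000. Wiremu takes one such share ($270,000).
The children's combined portion ($1,080,000) is divided into 4 shares of $270,000: Wyatt takes $270,000; Cassia's $270,000 share passes to Cassia's issue; Ursula's $270,000 share passes to Ursula's issue; Aoife's $270,000 share passes to Aoife's issue.
Cassia's share ($270,000) passes entirely to Freya.
Ursula's share ($270,000) is divided into 3 shares of $90,000: Vikram, Gwendolyn, and Jakob each take $90,000.
Aoife's share ($270,000) is divided into 4 shares of $67,500: Winona, Nadia, and Ruthie each take $67,500; Svea's $67,500 share passes to Svea's issue.
Svea's share ($67,500) passes entirely to Saskia.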